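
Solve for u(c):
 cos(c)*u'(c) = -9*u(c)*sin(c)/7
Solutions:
 u(c) = C1*cos(c)^(9/7)


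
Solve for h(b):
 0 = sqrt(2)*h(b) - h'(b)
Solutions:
 h(b) = C1*exp(sqrt(2)*b)


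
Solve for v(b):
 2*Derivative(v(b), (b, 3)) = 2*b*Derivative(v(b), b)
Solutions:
 v(b) = C1 + Integral(C2*airyai(b) + C3*airybi(b), b)


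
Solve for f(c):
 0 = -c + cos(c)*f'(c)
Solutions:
 f(c) = C1 + Integral(c/cos(c), c)


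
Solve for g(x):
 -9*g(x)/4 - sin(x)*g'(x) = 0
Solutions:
 g(x) = C1*(cos(x) + 1)^(9/8)/(cos(x) - 1)^(9/8)


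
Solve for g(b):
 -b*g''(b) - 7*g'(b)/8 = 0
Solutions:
 g(b) = C1 + C2*b^(1/8)


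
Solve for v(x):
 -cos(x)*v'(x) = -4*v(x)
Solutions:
 v(x) = C1*(sin(x)^2 + 2*sin(x) + 1)/(sin(x)^2 - 2*sin(x) + 1)


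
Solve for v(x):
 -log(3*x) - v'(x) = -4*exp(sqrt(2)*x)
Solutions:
 v(x) = C1 - x*log(x) + x*(1 - log(3)) + 2*sqrt(2)*exp(sqrt(2)*x)


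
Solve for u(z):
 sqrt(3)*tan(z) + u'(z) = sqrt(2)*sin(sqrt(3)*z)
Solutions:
 u(z) = C1 + sqrt(3)*log(cos(z)) - sqrt(6)*cos(sqrt(3)*z)/3


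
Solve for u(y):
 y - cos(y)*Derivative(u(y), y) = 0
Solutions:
 u(y) = C1 + Integral(y/cos(y), y)


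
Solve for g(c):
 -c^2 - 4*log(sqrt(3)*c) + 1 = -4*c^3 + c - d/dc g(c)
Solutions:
 g(c) = C1 - c^4 + c^3/3 + c^2/2 + 4*c*log(c) - 5*c + c*log(9)


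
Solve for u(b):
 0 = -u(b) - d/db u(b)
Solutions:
 u(b) = C1*exp(-b)


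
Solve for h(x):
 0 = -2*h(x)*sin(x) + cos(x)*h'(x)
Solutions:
 h(x) = C1/cos(x)^2


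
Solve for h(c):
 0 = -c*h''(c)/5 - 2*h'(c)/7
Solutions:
 h(c) = C1 + C2/c^(3/7)


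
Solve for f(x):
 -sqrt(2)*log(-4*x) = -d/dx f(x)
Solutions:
 f(x) = C1 + sqrt(2)*x*log(-x) + sqrt(2)*x*(-1 + 2*log(2))


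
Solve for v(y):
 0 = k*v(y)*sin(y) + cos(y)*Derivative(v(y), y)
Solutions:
 v(y) = C1*exp(k*log(cos(y)))


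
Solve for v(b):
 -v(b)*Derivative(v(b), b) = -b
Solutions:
 v(b) = -sqrt(C1 + b^2)
 v(b) = sqrt(C1 + b^2)


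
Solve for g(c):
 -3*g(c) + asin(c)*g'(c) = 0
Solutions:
 g(c) = C1*exp(3*Integral(1/asin(c), c))


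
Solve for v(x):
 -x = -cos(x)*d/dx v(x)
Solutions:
 v(x) = C1 + Integral(x/cos(x), x)


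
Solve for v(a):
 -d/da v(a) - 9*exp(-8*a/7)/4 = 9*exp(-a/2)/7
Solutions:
 v(a) = C1 + 18*exp(-a/2)/7 + 63*exp(-8*a/7)/32


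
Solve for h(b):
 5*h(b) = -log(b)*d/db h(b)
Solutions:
 h(b) = C1*exp(-5*li(b))


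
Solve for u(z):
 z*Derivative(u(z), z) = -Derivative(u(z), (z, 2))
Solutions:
 u(z) = C1 + C2*erf(sqrt(2)*z/2)


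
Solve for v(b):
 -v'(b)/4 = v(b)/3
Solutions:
 v(b) = C1*exp(-4*b/3)


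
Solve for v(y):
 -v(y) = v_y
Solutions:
 v(y) = C1*exp(-y)


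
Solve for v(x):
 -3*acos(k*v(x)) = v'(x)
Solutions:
 Integral(1/acos(_y*k), (_y, v(x))) = C1 - 3*x


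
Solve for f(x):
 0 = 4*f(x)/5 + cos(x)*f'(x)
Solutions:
 f(x) = C1*(sin(x) - 1)^(2/5)/(sin(x) + 1)^(2/5)


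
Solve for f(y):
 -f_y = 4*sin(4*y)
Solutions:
 f(y) = C1 + cos(4*y)


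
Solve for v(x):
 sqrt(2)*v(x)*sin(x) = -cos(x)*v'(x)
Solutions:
 v(x) = C1*cos(x)^(sqrt(2))


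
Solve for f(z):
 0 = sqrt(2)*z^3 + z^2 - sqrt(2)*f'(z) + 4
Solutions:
 f(z) = C1 + z^4/4 + sqrt(2)*z^3/6 + 2*sqrt(2)*z


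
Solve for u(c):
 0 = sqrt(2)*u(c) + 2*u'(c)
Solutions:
 u(c) = C1*exp(-sqrt(2)*c/2)


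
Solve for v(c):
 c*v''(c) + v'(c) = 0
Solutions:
 v(c) = C1 + C2*log(c)


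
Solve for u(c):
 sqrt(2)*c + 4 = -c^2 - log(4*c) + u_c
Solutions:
 u(c) = C1 + c^3/3 + sqrt(2)*c^2/2 + c*log(c) + c*log(4) + 3*c


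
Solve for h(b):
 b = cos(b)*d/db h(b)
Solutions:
 h(b) = C1 + Integral(b/cos(b), b)


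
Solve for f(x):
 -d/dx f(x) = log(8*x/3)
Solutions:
 f(x) = C1 - x*log(x) + x*log(3/8) + x


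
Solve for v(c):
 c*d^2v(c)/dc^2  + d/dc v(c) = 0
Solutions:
 v(c) = C1 + C2*log(c)


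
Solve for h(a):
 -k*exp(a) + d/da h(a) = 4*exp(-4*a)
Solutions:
 h(a) = C1 + k*exp(a) - exp(-4*a)


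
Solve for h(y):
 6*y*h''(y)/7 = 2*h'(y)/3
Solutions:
 h(y) = C1 + C2*y^(16/9)


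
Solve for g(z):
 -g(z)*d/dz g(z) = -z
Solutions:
 g(z) = -sqrt(C1 + z^2)
 g(z) = sqrt(C1 + z^2)


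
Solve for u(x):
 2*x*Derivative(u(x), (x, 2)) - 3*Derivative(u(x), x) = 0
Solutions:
 u(x) = C1 + C2*x^(5/2)


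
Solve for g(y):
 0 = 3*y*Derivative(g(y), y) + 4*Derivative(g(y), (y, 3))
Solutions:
 g(y) = C1 + Integral(C2*airyai(-6^(1/3)*y/2) + C3*airybi(-6^(1/3)*y/2), y)


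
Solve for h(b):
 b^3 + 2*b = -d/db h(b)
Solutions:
 h(b) = C1 - b^4/4 - b^2


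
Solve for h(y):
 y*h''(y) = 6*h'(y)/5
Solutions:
 h(y) = C1 + C2*y^(11/5)


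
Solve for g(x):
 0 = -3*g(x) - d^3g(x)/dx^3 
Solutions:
 g(x) = C3*exp(-3^(1/3)*x) + (C1*sin(3^(5/6)*x/2) + C2*cos(3^(5/6)*x/2))*exp(3^(1/3)*x/2)


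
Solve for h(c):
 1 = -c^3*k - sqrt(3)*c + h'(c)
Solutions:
 h(c) = C1 + c^4*k/4 + sqrt(3)*c^2/2 + c


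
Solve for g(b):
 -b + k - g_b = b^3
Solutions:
 g(b) = C1 - b^4/4 - b^2/2 + b*k


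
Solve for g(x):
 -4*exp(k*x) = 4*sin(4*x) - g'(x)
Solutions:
 g(x) = C1 - cos(4*x) + 4*exp(k*x)/k


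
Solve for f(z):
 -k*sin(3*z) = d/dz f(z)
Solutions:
 f(z) = C1 + k*cos(3*z)/3


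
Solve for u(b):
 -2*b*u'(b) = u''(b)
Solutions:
 u(b) = C1 + C2*erf(b)


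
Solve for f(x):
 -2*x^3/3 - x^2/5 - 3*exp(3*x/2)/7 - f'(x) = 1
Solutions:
 f(x) = C1 - x^4/6 - x^3/15 - x - 2*exp(3*x/2)/7


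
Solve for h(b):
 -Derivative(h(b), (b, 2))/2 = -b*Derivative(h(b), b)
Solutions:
 h(b) = C1 + C2*erfi(b)


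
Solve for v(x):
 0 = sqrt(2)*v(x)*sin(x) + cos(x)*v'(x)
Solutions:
 v(x) = C1*cos(x)^(sqrt(2))


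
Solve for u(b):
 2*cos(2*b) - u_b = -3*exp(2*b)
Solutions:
 u(b) = C1 + 3*exp(2*b)/2 + sin(2*b)


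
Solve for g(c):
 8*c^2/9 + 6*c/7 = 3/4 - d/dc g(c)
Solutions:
 g(c) = C1 - 8*c^3/27 - 3*c^2/7 + 3*c/4


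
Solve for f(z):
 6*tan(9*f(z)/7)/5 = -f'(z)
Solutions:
 f(z) = -7*asin(C1*exp(-54*z/35))/9 + 7*pi/9
 f(z) = 7*asin(C1*exp(-54*z/35))/9


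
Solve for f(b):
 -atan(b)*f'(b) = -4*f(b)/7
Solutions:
 f(b) = C1*exp(4*Integral(1/atan(b), b)/7)


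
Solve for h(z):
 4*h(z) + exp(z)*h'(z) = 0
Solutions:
 h(z) = C1*exp(4*exp(-z))


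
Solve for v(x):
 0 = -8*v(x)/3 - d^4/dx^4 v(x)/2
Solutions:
 v(x) = (C1*sin(sqrt(2)*3^(3/4)*x/3) + C2*cos(sqrt(2)*3^(3/4)*x/3))*exp(-sqrt(2)*3^(3/4)*x/3) + (C3*sin(sqrt(2)*3^(3/4)*x/3) + C4*cos(sqrt(2)*3^(3/4)*x/3))*exp(sqrt(2)*3^(3/4)*x/3)


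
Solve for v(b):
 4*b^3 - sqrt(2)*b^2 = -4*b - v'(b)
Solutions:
 v(b) = C1 - b^4 + sqrt(2)*b^3/3 - 2*b^2


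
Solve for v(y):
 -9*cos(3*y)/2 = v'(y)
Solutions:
 v(y) = C1 - 3*sin(3*y)/2


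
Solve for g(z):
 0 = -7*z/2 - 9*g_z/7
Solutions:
 g(z) = C1 - 49*z^2/36


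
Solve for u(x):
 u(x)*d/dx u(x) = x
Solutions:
 u(x) = -sqrt(C1 + x^2)
 u(x) = sqrt(C1 + x^2)


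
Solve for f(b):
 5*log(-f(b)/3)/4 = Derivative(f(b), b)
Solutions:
 -4*Integral(1/(log(-_y) - log(3)), (_y, f(b)))/5 = C1 - b


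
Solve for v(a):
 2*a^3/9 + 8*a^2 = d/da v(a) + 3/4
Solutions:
 v(a) = C1 + a^4/18 + 8*a^3/3 - 3*a/4


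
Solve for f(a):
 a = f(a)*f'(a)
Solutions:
 f(a) = -sqrt(C1 + a^2)
 f(a) = sqrt(C1 + a^2)


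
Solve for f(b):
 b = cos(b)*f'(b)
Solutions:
 f(b) = C1 + Integral(b/cos(b), b)


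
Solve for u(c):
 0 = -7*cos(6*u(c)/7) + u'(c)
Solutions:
 -7*c - 7*log(sin(6*u(c)/7) - 1)/12 + 7*log(sin(6*u(c)/7) + 1)/12 = C1


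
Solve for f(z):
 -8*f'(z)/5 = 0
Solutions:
 f(z) = C1


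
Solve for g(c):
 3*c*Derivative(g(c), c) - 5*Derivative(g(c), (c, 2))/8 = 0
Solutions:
 g(c) = C1 + C2*erfi(2*sqrt(15)*c/5)


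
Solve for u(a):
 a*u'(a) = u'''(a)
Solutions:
 u(a) = C1 + Integral(C2*airyai(a) + C3*airybi(a), a)


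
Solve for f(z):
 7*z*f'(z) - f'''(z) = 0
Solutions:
 f(z) = C1 + Integral(C2*airyai(7^(1/3)*z) + C3*airybi(7^(1/3)*z), z)


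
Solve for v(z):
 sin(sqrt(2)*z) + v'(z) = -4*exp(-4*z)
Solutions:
 v(z) = C1 + sqrt(2)*cos(sqrt(2)*z)/2 + exp(-4*z)


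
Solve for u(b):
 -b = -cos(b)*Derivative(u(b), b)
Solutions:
 u(b) = C1 + Integral(b/cos(b), b)


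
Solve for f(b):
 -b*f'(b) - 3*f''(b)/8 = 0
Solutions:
 f(b) = C1 + C2*erf(2*sqrt(3)*b/3)


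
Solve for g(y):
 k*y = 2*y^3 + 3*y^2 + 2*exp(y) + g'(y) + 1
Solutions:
 g(y) = C1 + k*y^2/2 - y^4/2 - y^3 - y - 2*exp(y)


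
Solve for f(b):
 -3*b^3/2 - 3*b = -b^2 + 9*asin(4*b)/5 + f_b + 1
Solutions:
 f(b) = C1 - 3*b^4/8 + b^3/3 - 3*b^2/2 - 9*b*asin(4*b)/5 - b - 9*sqrt(1 - 16*b^2)/20


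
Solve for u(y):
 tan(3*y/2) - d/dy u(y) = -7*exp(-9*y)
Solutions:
 u(y) = C1 + log(tan(3*y/2)^2 + 1)/3 - 7*exp(-9*y)/9


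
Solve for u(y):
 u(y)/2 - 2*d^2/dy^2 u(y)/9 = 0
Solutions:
 u(y) = C1*exp(-3*y/2) + C2*exp(3*y/2)


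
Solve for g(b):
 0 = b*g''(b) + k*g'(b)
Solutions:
 g(b) = C1 + b^(1 - re(k))*(C2*sin(log(b)*Abs(im(k))) + C3*cos(log(b)*im(k)))


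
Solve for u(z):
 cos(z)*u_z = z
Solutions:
 u(z) = C1 + Integral(z/cos(z), z)


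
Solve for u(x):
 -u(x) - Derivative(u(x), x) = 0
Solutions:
 u(x) = C1*exp(-x)


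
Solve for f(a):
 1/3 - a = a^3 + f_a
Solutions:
 f(a) = C1 - a^4/4 - a^2/2 + a/3


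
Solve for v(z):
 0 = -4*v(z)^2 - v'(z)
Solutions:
 v(z) = 1/(C1 + 4*z)


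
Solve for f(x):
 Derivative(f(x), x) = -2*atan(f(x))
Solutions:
 Integral(1/atan(_y), (_y, f(x))) = C1 - 2*x


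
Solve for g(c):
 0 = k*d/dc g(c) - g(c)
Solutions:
 g(c) = C1*exp(c/k)


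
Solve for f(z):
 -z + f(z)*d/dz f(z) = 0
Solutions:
 f(z) = -sqrt(C1 + z^2)
 f(z) = sqrt(C1 + z^2)


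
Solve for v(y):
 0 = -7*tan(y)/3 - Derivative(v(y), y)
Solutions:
 v(y) = C1 + 7*log(cos(y))/3


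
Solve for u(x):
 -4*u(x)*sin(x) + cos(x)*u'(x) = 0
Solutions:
 u(x) = C1/cos(x)^4


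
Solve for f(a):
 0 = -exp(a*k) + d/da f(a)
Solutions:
 f(a) = C1 + exp(a*k)/k


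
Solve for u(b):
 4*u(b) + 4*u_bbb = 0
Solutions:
 u(b) = C3*exp(-b) + (C1*sin(sqrt(3)*b/2) + C2*cos(sqrt(3)*b/2))*exp(b/2)


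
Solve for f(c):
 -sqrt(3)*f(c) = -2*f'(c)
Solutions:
 f(c) = C1*exp(sqrt(3)*c/2)


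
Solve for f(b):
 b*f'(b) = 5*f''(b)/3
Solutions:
 f(b) = C1 + C2*erfi(sqrt(30)*b/10)


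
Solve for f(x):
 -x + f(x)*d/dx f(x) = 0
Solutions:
 f(x) = -sqrt(C1 + x^2)
 f(x) = sqrt(C1 + x^2)


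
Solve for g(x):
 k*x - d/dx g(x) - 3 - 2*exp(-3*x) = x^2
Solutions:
 g(x) = C1 + k*x^2/2 - x^3/3 - 3*x + 2*exp(-3*x)/3


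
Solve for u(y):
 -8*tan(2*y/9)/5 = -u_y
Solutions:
 u(y) = C1 - 36*log(cos(2*y/9))/5


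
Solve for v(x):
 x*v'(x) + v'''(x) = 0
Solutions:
 v(x) = C1 + Integral(C2*airyai(-x) + C3*airybi(-x), x)


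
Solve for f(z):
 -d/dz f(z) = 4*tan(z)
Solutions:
 f(z) = C1 + 4*log(cos(z))


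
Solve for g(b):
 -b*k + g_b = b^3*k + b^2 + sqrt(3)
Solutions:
 g(b) = C1 + b^4*k/4 + b^3/3 + b^2*k/2 + sqrt(3)*b


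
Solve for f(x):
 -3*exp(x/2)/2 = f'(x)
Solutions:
 f(x) = C1 - 3*exp(x/2)


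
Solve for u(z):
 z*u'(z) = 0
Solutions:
 u(z) = C1


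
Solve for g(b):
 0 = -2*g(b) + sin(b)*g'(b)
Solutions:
 g(b) = C1*(cos(b) - 1)/(cos(b) + 1)


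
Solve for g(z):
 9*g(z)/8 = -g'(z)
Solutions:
 g(z) = C1*exp(-9*z/8)


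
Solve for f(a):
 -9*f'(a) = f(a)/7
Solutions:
 f(a) = C1*exp(-a/63)


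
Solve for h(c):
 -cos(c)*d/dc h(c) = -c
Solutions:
 h(c) = C1 + Integral(c/cos(c), c)


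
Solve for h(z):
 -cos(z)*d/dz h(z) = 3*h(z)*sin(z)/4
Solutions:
 h(z) = C1*cos(z)^(3/4)


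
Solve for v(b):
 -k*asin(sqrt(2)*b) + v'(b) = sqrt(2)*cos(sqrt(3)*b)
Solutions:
 v(b) = C1 + k*(b*asin(sqrt(2)*b) + sqrt(2)*sqrt(1 - 2*b^2)/2) + sqrt(6)*sin(sqrt(3)*b)/3


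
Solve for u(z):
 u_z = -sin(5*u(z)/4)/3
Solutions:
 z/3 + 2*log(cos(5*u(z)/4) - 1)/5 - 2*log(cos(5*u(z)/4) + 1)/5 = C1


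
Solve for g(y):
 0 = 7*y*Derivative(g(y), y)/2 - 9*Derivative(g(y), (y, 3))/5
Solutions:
 g(y) = C1 + Integral(C2*airyai(420^(1/3)*y/6) + C3*airybi(420^(1/3)*y/6), y)


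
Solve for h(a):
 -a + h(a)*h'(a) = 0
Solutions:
 h(a) = -sqrt(C1 + a^2)
 h(a) = sqrt(C1 + a^2)


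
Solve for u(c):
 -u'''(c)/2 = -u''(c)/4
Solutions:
 u(c) = C1 + C2*c + C3*exp(c/2)


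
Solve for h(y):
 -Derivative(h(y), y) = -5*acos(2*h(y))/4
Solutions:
 Integral(1/acos(2*_y), (_y, h(y))) = C1 + 5*y/4


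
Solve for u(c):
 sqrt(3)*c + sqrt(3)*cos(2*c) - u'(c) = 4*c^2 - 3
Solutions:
 u(c) = C1 - 4*c^3/3 + sqrt(3)*c^2/2 + 3*c + sqrt(3)*sin(2*c)/2


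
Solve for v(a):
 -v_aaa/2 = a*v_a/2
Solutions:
 v(a) = C1 + Integral(C2*airyai(-a) + C3*airybi(-a), a)


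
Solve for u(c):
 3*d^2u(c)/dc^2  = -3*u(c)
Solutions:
 u(c) = C1*sin(c) + C2*cos(c)


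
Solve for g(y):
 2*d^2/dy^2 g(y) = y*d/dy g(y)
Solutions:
 g(y) = C1 + C2*erfi(y/2)


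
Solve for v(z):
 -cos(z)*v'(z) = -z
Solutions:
 v(z) = C1 + Integral(z/cos(z), z)


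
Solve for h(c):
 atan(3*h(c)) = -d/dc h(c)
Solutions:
 Integral(1/atan(3*_y), (_y, h(c))) = C1 - c


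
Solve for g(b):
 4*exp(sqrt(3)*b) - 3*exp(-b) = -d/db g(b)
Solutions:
 g(b) = C1 - 4*sqrt(3)*exp(sqrt(3)*b)/3 - 3*exp(-b)


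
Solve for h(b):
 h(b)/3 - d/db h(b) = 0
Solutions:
 h(b) = C1*exp(b/3)


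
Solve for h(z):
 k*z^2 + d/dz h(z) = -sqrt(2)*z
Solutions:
 h(z) = C1 - k*z^3/3 - sqrt(2)*z^2/2


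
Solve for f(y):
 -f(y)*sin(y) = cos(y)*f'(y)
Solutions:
 f(y) = C1*cos(y)


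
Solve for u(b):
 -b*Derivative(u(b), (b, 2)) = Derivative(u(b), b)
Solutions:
 u(b) = C1 + C2*log(b)


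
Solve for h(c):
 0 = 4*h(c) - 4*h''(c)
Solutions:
 h(c) = C1*exp(-c) + C2*exp(c)


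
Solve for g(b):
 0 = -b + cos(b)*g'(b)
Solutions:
 g(b) = C1 + Integral(b/cos(b), b)


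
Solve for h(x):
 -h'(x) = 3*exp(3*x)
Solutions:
 h(x) = C1 - exp(3*x)


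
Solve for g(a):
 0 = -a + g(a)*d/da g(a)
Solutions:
 g(a) = -sqrt(C1 + a^2)
 g(a) = sqrt(C1 + a^2)


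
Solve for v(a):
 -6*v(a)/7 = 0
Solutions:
 v(a) = 0


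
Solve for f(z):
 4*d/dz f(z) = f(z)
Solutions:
 f(z) = C1*exp(z/4)


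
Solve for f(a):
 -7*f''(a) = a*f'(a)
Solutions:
 f(a) = C1 + C2*erf(sqrt(14)*a/14)


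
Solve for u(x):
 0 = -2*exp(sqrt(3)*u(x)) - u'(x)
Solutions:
 u(x) = sqrt(3)*(2*log(1/(C1 + 2*x)) - log(3))/6


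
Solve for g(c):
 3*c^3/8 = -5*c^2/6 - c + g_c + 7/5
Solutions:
 g(c) = C1 + 3*c^4/32 + 5*c^3/18 + c^2/2 - 7*c/5


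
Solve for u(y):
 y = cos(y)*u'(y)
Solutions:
 u(y) = C1 + Integral(y/cos(y), y)


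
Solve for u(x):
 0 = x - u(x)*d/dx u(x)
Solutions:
 u(x) = -sqrt(C1 + x^2)
 u(x) = sqrt(C1 + x^2)


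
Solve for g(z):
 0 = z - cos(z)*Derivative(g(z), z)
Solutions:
 g(z) = C1 + Integral(z/cos(z), z)


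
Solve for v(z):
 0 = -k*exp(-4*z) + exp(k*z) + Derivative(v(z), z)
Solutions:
 v(z) = C1 - k*exp(-4*z)/4 - exp(k*z)/k


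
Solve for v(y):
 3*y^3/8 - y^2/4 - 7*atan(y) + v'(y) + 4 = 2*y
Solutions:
 v(y) = C1 - 3*y^4/32 + y^3/12 + y^2 + 7*y*atan(y) - 4*y - 7*log(y^2 + 1)/2


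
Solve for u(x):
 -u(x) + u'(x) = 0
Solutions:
 u(x) = C1*exp(x)


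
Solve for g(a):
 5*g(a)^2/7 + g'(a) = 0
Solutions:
 g(a) = 7/(C1 + 5*a)


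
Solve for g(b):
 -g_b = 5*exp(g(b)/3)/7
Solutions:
 g(b) = 3*log(1/(C1 + 5*b)) + 3*log(21)


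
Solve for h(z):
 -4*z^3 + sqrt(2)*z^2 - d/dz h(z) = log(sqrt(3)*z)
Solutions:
 h(z) = C1 - z^4 + sqrt(2)*z^3/3 - z*log(z) - z*log(3)/2 + z


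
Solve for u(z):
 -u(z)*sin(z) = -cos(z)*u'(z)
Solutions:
 u(z) = C1/cos(z)


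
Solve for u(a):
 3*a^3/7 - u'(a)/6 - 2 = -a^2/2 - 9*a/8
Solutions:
 u(a) = C1 + 9*a^4/14 + a^3 + 27*a^2/8 - 12*a


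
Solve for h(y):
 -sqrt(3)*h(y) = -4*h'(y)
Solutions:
 h(y) = C1*exp(sqrt(3)*y/4)


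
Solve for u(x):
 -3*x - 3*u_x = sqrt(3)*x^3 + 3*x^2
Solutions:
 u(x) = C1 - sqrt(3)*x^4/12 - x^3/3 - x^2/2


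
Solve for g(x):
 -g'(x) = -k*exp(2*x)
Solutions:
 g(x) = C1 + k*exp(2*x)/2


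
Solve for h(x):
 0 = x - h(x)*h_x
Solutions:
 h(x) = -sqrt(C1 + x^2)
 h(x) = sqrt(C1 + x^2)


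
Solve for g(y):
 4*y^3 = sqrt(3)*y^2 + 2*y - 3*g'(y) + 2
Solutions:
 g(y) = C1 - y^4/3 + sqrt(3)*y^3/9 + y^2/3 + 2*y/3


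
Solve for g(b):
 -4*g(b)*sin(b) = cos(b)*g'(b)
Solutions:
 g(b) = C1*cos(b)^4


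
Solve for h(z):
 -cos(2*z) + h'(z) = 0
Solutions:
 h(z) = C1 + sin(2*z)/2


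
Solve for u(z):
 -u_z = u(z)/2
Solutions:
 u(z) = C1*exp(-z/2)


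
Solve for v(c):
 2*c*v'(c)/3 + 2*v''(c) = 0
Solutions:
 v(c) = C1 + C2*erf(sqrt(6)*c/6)


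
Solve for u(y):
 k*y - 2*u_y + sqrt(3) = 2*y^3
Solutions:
 u(y) = C1 + k*y^2/4 - y^4/4 + sqrt(3)*y/2


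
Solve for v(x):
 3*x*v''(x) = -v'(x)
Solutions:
 v(x) = C1 + C2*x^(2/3)


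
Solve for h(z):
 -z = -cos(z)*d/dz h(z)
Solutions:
 h(z) = C1 + Integral(z/cos(z), z)


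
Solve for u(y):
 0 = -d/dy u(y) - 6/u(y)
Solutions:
 u(y) = -sqrt(C1 - 12*y)
 u(y) = sqrt(C1 - 12*y)


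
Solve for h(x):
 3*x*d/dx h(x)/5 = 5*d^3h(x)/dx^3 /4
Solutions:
 h(x) = C1 + Integral(C2*airyai(60^(1/3)*x/5) + C3*airybi(60^(1/3)*x/5), x)


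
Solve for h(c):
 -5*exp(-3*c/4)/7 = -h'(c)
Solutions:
 h(c) = C1 - 20*exp(-3*c/4)/21


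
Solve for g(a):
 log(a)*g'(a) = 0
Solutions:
 g(a) = C1


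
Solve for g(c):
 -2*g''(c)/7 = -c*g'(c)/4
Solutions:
 g(c) = C1 + C2*erfi(sqrt(7)*c/4)


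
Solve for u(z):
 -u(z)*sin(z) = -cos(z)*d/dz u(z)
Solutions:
 u(z) = C1/cos(z)


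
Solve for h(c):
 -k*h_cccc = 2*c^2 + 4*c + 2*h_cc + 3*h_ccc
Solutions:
 h(c) = C1 + C2*c + C3*exp(c*(sqrt(9 - 8*k) - 3)/(2*k)) + C4*exp(-c*(sqrt(9 - 8*k) + 3)/(2*k)) - c^4/12 + c^3/6 + c^2*(2*k - 3)/4


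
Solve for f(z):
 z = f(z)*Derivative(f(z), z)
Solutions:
 f(z) = -sqrt(C1 + z^2)
 f(z) = sqrt(C1 + z^2)


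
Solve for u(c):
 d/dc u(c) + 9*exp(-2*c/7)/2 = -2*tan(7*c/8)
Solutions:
 u(c) = C1 - 8*log(tan(7*c/8)^2 + 1)/7 + 63*exp(-2*c/7)/4


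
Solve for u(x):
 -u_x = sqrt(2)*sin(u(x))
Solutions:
 u(x) = -acos((-C1 - exp(2*sqrt(2)*x))/(C1 - exp(2*sqrt(2)*x))) + 2*pi
 u(x) = acos((-C1 - exp(2*sqrt(2)*x))/(C1 - exp(2*sqrt(2)*x)))


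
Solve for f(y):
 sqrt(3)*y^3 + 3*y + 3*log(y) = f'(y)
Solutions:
 f(y) = C1 + sqrt(3)*y^4/4 + 3*y^2/2 + 3*y*log(y) - 3*y


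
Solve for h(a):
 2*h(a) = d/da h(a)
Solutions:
 h(a) = C1*exp(2*a)


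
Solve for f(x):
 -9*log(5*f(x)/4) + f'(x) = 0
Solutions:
 Integral(1/(-log(_y) - log(5) + 2*log(2)), (_y, f(x)))/9 = C1 - x


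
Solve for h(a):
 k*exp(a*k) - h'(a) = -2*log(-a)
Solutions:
 h(a) = C1 + 2*a*log(-a) - 2*a + exp(a*k)


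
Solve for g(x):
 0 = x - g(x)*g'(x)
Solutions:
 g(x) = -sqrt(C1 + x^2)
 g(x) = sqrt(C1 + x^2)


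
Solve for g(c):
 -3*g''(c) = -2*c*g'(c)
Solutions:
 g(c) = C1 + C2*erfi(sqrt(3)*c/3)


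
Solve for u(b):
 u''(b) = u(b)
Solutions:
 u(b) = C1*exp(-b) + C2*exp(b)


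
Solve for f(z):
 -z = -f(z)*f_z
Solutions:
 f(z) = -sqrt(C1 + z^2)
 f(z) = sqrt(C1 + z^2)


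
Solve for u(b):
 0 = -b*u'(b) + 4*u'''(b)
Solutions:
 u(b) = C1 + Integral(C2*airyai(2^(1/3)*b/2) + C3*airybi(2^(1/3)*b/2), b)


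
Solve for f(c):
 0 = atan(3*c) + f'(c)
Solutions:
 f(c) = C1 - c*atan(3*c) + log(9*c^2 + 1)/6


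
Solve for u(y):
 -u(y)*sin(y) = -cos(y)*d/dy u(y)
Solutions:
 u(y) = C1/cos(y)


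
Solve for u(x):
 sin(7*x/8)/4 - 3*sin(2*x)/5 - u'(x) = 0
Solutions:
 u(x) = C1 - 2*cos(7*x/8)/7 + 3*cos(2*x)/10


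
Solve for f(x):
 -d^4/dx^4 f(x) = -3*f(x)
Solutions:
 f(x) = C1*exp(-3^(1/4)*x) + C2*exp(3^(1/4)*x) + C3*sin(3^(1/4)*x) + C4*cos(3^(1/4)*x)


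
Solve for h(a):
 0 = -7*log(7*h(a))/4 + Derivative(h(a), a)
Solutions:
 -4*Integral(1/(log(_y) + log(7)), (_y, h(a)))/7 = C1 - a


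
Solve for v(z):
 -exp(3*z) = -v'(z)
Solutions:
 v(z) = C1 + exp(3*z)/3


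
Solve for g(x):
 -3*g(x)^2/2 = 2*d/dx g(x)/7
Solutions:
 g(x) = 4/(C1 + 21*x)


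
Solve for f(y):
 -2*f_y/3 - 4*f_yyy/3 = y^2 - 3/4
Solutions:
 f(y) = C1 + C2*sin(sqrt(2)*y/2) + C3*cos(sqrt(2)*y/2) - y^3/2 + 57*y/8


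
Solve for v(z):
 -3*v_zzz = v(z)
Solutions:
 v(z) = C3*exp(-3^(2/3)*z/3) + (C1*sin(3^(1/6)*z/2) + C2*cos(3^(1/6)*z/2))*exp(3^(2/3)*z/6)


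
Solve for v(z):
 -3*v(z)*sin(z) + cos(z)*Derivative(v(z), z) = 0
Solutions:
 v(z) = C1/cos(z)^3


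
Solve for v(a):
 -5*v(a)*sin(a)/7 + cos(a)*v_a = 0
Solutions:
 v(a) = C1/cos(a)^(5/7)


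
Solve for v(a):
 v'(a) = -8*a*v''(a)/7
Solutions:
 v(a) = C1 + C2*a^(1/8)


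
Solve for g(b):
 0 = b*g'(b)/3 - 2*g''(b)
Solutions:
 g(b) = C1 + C2*erfi(sqrt(3)*b/6)


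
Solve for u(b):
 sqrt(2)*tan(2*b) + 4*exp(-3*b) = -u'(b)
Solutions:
 u(b) = C1 - sqrt(2)*log(tan(2*b)^2 + 1)/4 + 4*exp(-3*b)/3


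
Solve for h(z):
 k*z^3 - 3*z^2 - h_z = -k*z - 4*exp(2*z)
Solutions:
 h(z) = C1 + k*z^4/4 + k*z^2/2 - z^3 + 2*exp(2*z)


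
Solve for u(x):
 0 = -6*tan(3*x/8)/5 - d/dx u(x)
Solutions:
 u(x) = C1 + 16*log(cos(3*x/8))/5


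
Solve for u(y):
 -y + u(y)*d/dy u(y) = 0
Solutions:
 u(y) = -sqrt(C1 + y^2)
 u(y) = sqrt(C1 + y^2)


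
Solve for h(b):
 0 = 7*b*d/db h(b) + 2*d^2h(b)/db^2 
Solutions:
 h(b) = C1 + C2*erf(sqrt(7)*b/2)


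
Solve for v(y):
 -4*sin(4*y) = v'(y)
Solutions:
 v(y) = C1 + cos(4*y)


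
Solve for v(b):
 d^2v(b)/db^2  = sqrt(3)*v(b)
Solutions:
 v(b) = C1*exp(-3^(1/4)*b) + C2*exp(3^(1/4)*b)


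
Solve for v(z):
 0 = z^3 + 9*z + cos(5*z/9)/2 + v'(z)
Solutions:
 v(z) = C1 - z^4/4 - 9*z^2/2 - 9*sin(5*z/9)/10


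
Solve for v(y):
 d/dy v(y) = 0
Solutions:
 v(y) = C1


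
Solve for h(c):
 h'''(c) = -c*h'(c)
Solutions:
 h(c) = C1 + Integral(C2*airyai(-c) + C3*airybi(-c), c)


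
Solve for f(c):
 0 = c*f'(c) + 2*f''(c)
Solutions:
 f(c) = C1 + C2*erf(c/2)


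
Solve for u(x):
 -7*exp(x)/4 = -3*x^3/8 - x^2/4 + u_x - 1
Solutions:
 u(x) = C1 + 3*x^4/32 + x^3/12 + x - 7*exp(x)/4


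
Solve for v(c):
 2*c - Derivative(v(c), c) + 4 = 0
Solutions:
 v(c) = C1 + c^2 + 4*c


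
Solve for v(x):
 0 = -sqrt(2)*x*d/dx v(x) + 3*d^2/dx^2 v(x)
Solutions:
 v(x) = C1 + C2*erfi(2^(3/4)*sqrt(3)*x/6)


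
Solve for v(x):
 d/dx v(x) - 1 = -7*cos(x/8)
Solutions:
 v(x) = C1 + x - 56*sin(x/8)


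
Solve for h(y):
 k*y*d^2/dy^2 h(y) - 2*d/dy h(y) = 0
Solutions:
 h(y) = C1 + y^(((re(k) + 2)*re(k) + im(k)^2)/(re(k)^2 + im(k)^2))*(C2*sin(2*log(y)*Abs(im(k))/(re(k)^2 + im(k)^2)) + C3*cos(2*log(y)*im(k)/(re(k)^2 + im(k)^2)))


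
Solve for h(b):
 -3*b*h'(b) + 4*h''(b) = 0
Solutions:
 h(b) = C1 + C2*erfi(sqrt(6)*b/4)


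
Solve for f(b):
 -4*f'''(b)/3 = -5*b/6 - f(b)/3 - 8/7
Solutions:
 f(b) = C3*exp(2^(1/3)*b/2) - 5*b/2 + (C1*sin(2^(1/3)*sqrt(3)*b/4) + C2*cos(2^(1/3)*sqrt(3)*b/4))*exp(-2^(1/3)*b/4) - 24/7


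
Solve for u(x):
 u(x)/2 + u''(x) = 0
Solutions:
 u(x) = C1*sin(sqrt(2)*x/2) + C2*cos(sqrt(2)*x/2)


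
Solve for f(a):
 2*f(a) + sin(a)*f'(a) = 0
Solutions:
 f(a) = C1*(cos(a) + 1)/(cos(a) - 1)


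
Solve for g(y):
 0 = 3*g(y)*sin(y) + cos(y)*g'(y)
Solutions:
 g(y) = C1*cos(y)^3


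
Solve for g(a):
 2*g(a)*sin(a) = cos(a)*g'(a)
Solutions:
 g(a) = C1/cos(a)^2


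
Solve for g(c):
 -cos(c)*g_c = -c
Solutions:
 g(c) = C1 + Integral(c/cos(c), c)


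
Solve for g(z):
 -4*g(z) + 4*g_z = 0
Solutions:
 g(z) = C1*exp(z)


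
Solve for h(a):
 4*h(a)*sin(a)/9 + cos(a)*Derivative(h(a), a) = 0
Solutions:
 h(a) = C1*cos(a)^(4/9)


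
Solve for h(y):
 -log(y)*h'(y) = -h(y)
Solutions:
 h(y) = C1*exp(li(y))


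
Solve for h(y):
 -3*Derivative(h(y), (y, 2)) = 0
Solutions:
 h(y) = C1 + C2*y


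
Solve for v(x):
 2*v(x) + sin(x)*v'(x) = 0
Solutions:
 v(x) = C1*(cos(x) + 1)/(cos(x) - 1)


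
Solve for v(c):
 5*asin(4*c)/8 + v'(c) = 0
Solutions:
 v(c) = C1 - 5*c*asin(4*c)/8 - 5*sqrt(1 - 16*c^2)/32


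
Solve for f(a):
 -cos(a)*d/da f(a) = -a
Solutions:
 f(a) = C1 + Integral(a/cos(a), a)


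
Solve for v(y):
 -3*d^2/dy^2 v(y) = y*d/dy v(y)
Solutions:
 v(y) = C1 + C2*erf(sqrt(6)*y/6)


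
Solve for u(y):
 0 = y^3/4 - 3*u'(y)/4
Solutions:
 u(y) = C1 + y^4/12


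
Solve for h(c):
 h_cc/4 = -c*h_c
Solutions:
 h(c) = C1 + C2*erf(sqrt(2)*c)


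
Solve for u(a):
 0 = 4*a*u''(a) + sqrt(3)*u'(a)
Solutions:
 u(a) = C1 + C2*a^(1 - sqrt(3)/4)


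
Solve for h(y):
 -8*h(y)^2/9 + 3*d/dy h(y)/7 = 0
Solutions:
 h(y) = -27/(C1 + 56*y)


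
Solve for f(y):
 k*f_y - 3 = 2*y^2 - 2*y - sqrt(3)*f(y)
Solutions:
 f(y) = C1*exp(-sqrt(3)*y/k) + 4*sqrt(3)*k^2/9 - 4*k*y/3 + 2*k/3 + 2*sqrt(3)*y^2/3 - 2*sqrt(3)*y/3 + sqrt(3)


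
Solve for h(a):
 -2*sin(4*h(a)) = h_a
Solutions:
 h(a) = -acos((-C1 - exp(16*a))/(C1 - exp(16*a)))/4 + pi/2
 h(a) = acos((-C1 - exp(16*a))/(C1 - exp(16*a)))/4


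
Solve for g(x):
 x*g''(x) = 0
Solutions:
 g(x) = C1 + C2*x


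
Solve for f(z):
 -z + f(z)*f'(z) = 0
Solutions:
 f(z) = -sqrt(C1 + z^2)
 f(z) = sqrt(C1 + z^2)


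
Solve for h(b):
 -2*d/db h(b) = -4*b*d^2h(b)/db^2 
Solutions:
 h(b) = C1 + C2*b^(3/2)


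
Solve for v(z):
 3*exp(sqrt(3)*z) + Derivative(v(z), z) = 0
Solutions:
 v(z) = C1 - sqrt(3)*exp(sqrt(3)*z)


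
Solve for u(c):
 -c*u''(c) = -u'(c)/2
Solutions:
 u(c) = C1 + C2*c^(3/2)


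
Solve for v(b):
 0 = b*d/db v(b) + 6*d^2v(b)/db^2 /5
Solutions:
 v(b) = C1 + C2*erf(sqrt(15)*b/6)


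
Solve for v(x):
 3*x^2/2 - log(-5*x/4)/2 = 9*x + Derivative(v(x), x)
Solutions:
 v(x) = C1 + x^3/2 - 9*x^2/2 - x*log(-x)/2 + x*(-log(5)/2 + 1/2 + log(2))


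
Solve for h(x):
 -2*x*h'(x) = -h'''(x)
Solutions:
 h(x) = C1 + Integral(C2*airyai(2^(1/3)*x) + C3*airybi(2^(1/3)*x), x)


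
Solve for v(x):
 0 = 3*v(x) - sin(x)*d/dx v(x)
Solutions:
 v(x) = C1*(cos(x) - 1)^(3/2)/(cos(x) + 1)^(3/2)


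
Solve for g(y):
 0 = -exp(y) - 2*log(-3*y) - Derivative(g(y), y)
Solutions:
 g(y) = C1 - 2*y*log(-y) + 2*y*(1 - log(3)) - exp(y)


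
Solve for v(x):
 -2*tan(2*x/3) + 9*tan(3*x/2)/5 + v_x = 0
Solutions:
 v(x) = C1 - 3*log(cos(2*x/3)) + 6*log(cos(3*x/2))/5


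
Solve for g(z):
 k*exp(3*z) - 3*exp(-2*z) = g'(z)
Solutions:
 g(z) = C1 + k*exp(3*z)/3 + 3*exp(-2*z)/2


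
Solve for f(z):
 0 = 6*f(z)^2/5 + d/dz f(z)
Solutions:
 f(z) = 5/(C1 + 6*z)


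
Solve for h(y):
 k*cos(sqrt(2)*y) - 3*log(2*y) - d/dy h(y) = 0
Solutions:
 h(y) = C1 + sqrt(2)*k*sin(sqrt(2)*y)/2 - 3*y*log(y) - 3*y*log(2) + 3*y


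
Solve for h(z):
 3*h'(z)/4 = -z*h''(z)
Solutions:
 h(z) = C1 + C2*z^(1/4)


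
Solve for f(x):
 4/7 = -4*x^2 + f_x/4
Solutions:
 f(x) = C1 + 16*x^3/3 + 16*x/7


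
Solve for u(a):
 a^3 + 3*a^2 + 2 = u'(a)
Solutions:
 u(a) = C1 + a^4/4 + a^3 + 2*a


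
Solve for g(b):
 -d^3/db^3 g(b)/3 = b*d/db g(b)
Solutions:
 g(b) = C1 + Integral(C2*airyai(-3^(1/3)*b) + C3*airybi(-3^(1/3)*b), b)


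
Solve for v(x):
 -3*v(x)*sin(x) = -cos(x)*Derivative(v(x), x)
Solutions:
 v(x) = C1/cos(x)^3


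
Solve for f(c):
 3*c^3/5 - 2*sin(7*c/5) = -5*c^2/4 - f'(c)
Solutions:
 f(c) = C1 - 3*c^4/20 - 5*c^3/12 - 10*cos(7*c/5)/7


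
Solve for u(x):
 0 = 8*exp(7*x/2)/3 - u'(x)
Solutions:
 u(x) = C1 + 16*exp(7*x/2)/21


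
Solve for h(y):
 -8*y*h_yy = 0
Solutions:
 h(y) = C1 + C2*y


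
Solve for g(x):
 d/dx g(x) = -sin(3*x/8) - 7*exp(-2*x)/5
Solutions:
 g(x) = C1 + 8*cos(3*x/8)/3 + 7*exp(-2*x)/10


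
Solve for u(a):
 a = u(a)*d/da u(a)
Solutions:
 u(a) = -sqrt(C1 + a^2)
 u(a) = sqrt(C1 + a^2)


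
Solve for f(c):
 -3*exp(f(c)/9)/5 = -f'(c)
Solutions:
 f(c) = 9*log(-1/(C1 + 3*c)) + 9*log(45)


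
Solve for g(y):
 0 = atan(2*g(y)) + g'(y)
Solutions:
 Integral(1/atan(2*_y), (_y, g(y))) = C1 - y


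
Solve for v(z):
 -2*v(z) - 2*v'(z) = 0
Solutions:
 v(z) = C1*exp(-z)


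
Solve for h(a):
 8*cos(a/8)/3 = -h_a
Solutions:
 h(a) = C1 - 64*sin(a/8)/3


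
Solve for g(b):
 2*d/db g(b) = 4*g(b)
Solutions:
 g(b) = C1*exp(2*b)


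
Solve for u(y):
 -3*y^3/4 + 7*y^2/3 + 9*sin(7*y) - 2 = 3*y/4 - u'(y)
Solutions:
 u(y) = C1 + 3*y^4/16 - 7*y^3/9 + 3*y^2/8 + 2*y + 9*cos(7*y)/7


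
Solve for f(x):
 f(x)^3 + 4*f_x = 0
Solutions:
 f(x) = -sqrt(2)*sqrt(-1/(C1 - x))
 f(x) = sqrt(2)*sqrt(-1/(C1 - x))


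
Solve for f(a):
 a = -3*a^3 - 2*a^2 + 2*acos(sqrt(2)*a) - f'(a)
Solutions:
 f(a) = C1 - 3*a^4/4 - 2*a^3/3 - a^2/2 + 2*a*acos(sqrt(2)*a) - sqrt(2)*sqrt(1 - 2*a^2)


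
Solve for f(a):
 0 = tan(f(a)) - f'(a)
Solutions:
 f(a) = pi - asin(C1*exp(a))
 f(a) = asin(C1*exp(a))


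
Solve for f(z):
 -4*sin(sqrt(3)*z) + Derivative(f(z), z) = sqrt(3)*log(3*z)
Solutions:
 f(z) = C1 + sqrt(3)*z*(log(z) - 1) + sqrt(3)*z*log(3) - 4*sqrt(3)*cos(sqrt(3)*z)/3


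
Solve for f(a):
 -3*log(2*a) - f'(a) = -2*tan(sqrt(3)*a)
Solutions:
 f(a) = C1 - 3*a*log(a) - 3*a*log(2) + 3*a - 2*sqrt(3)*log(cos(sqrt(3)*a))/3


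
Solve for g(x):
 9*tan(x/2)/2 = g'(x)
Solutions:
 g(x) = C1 - 9*log(cos(x/2))


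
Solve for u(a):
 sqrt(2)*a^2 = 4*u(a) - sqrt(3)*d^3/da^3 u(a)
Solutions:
 u(a) = C3*exp(2^(2/3)*3^(5/6)*a/3) + sqrt(2)*a^2/4 + (C1*sin(2^(2/3)*3^(1/3)*a/2) + C2*cos(2^(2/3)*3^(1/3)*a/2))*exp(-2^(2/3)*3^(5/6)*a/6)


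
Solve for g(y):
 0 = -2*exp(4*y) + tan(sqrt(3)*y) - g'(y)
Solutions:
 g(y) = C1 - exp(4*y)/2 - sqrt(3)*log(cos(sqrt(3)*y))/3


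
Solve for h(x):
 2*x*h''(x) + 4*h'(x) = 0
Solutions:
 h(x) = C1 + C2/x


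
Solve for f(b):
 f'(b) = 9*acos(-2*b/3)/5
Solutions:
 f(b) = C1 + 9*b*acos(-2*b/3)/5 + 9*sqrt(9 - 4*b^2)/10


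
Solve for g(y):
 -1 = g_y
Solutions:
 g(y) = C1 - y


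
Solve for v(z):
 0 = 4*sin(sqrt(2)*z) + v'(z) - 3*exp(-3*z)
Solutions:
 v(z) = C1 + 2*sqrt(2)*cos(sqrt(2)*z) - exp(-3*z)


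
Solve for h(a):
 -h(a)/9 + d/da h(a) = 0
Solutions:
 h(a) = C1*exp(a/9)


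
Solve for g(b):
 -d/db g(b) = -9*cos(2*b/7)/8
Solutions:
 g(b) = C1 + 63*sin(2*b/7)/16


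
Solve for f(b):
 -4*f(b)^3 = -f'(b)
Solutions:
 f(b) = -sqrt(2)*sqrt(-1/(C1 + 4*b))/2
 f(b) = sqrt(2)*sqrt(-1/(C1 + 4*b))/2


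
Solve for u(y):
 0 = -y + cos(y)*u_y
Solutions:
 u(y) = C1 + Integral(y/cos(y), y)


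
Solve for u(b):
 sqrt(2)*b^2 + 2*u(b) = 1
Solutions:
 u(b) = -sqrt(2)*b^2/2 + 1/2


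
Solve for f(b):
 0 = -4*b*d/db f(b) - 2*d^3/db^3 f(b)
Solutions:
 f(b) = C1 + Integral(C2*airyai(-2^(1/3)*b) + C3*airybi(-2^(1/3)*b), b)


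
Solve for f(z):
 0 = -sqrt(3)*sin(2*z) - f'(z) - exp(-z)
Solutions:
 f(z) = C1 + sqrt(3)*cos(2*z)/2 + exp(-z)


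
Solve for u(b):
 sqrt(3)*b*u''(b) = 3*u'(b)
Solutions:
 u(b) = C1 + C2*b^(1 + sqrt(3))


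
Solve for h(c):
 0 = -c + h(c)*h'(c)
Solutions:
 h(c) = -sqrt(C1 + c^2)
 h(c) = sqrt(C1 + c^2)


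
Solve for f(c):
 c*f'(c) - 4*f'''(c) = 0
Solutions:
 f(c) = C1 + Integral(C2*airyai(2^(1/3)*c/2) + C3*airybi(2^(1/3)*c/2), c)


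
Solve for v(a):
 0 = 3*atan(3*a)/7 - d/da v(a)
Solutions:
 v(a) = C1 + 3*a*atan(3*a)/7 - log(9*a^2 + 1)/14


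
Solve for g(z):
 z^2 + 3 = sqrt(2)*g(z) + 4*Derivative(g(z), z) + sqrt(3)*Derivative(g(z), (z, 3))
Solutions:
 g(z) = C1*exp(-2^(1/6)*z*(-2^(2/3)*3^(1/6)*(9 + sqrt(81 + 128*sqrt(3)))^(1/3) + 8*3^(1/3)/(9 + sqrt(81 + 128*sqrt(3)))^(1/3))/12)*sin(2^(1/6)*z*(8*3^(5/6)/(9 + sqrt(81 + 128*sqrt(3)))^(1/3) + 6^(2/3)*(9 + sqrt(81 + 128*sqrt(3)))^(1/3))/12) + C2*exp(-2^(1/6)*z*(-2^(2/3)*3^(1/6)*(9 + sqrt(81 + 128*sqrt(3)))^(1/3) + 8*3^(1/3)/(9 + sqrt(81 + 128*sqrt(3)))^(1/3))/12)*cos(2^(1/6)*z*(8*3^(5/6)/(9 + sqrt(81 + 128*sqrt(3)))^(1/3) + 6^(2/3)*(9 + sqrt(81 + 128*sqrt(3)))^(1/3))/12) + C3*exp(2^(1/6)*z*(-2^(2/3)*3^(1/6)*(9 + sqrt(81 + 128*sqrt(3)))^(1/3) + 8*3^(1/3)/(9 + sqrt(81 + 128*sqrt(3)))^(1/3))/6) + sqrt(2)*z^2/2 - 4*z + 19*sqrt(2)/2


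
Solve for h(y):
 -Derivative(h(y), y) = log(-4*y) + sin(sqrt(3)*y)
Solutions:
 h(y) = C1 - y*log(-y) - 2*y*log(2) + y + sqrt(3)*cos(sqrt(3)*y)/3


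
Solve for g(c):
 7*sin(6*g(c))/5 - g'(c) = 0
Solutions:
 -7*c/5 + log(cos(6*g(c)) - 1)/12 - log(cos(6*g(c)) + 1)/12 = C1


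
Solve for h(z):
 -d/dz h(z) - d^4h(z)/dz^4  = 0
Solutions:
 h(z) = C1 + C4*exp(-z) + (C2*sin(sqrt(3)*z/2) + C3*cos(sqrt(3)*z/2))*exp(z/2)


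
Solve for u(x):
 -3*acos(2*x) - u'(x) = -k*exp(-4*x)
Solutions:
 u(x) = C1 - k*exp(-4*x)/4 - 3*x*acos(2*x) + 3*sqrt(1 - 4*x^2)/2


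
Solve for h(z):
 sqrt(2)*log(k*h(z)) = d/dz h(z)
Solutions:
 li(k*h(z))/k = C1 + sqrt(2)*z


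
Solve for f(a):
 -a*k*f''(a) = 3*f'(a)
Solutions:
 f(a) = C1 + a^(((re(k) - 3)*re(k) + im(k)^2)/(re(k)^2 + im(k)^2))*(C2*sin(3*log(a)*Abs(im(k))/(re(k)^2 + im(k)^2)) + C3*cos(3*log(a)*im(k)/(re(k)^2 + im(k)^2)))


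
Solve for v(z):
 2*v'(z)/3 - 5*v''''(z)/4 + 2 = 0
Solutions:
 v(z) = C1 + C4*exp(2*15^(2/3)*z/15) - 3*z + (C2*sin(3^(1/6)*5^(2/3)*z/5) + C3*cos(3^(1/6)*5^(2/3)*z/5))*exp(-15^(2/3)*z/15)


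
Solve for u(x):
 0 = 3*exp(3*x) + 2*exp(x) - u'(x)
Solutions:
 u(x) = C1 + exp(3*x) + 2*exp(x)


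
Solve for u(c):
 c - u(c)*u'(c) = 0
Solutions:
 u(c) = -sqrt(C1 + c^2)
 u(c) = sqrt(C1 + c^2)


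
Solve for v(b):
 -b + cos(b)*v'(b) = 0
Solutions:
 v(b) = C1 + Integral(b/cos(b), b)


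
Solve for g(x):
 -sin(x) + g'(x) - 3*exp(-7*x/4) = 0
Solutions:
 g(x) = C1 - cos(x) - 12*exp(-7*x/4)/7


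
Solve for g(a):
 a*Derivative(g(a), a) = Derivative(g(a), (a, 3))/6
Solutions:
 g(a) = C1 + Integral(C2*airyai(6^(1/3)*a) + C3*airybi(6^(1/3)*a), a)


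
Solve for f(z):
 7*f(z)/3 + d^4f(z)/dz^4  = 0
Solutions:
 f(z) = (C1*sin(sqrt(2)*3^(3/4)*7^(1/4)*z/6) + C2*cos(sqrt(2)*3^(3/4)*7^(1/4)*z/6))*exp(-sqrt(2)*3^(3/4)*7^(1/4)*z/6) + (C3*sin(sqrt(2)*3^(3/4)*7^(1/4)*z/6) + C4*cos(sqrt(2)*3^(3/4)*7^(1/4)*z/6))*exp(sqrt(2)*3^(3/4)*7^(1/4)*z/6)


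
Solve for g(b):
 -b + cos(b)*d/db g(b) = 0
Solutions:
 g(b) = C1 + Integral(b/cos(b), b)


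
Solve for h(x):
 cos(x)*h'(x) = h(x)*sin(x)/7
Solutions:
 h(x) = C1/cos(x)^(1/7)


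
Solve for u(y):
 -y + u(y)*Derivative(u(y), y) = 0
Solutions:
 u(y) = -sqrt(C1 + y^2)
 u(y) = sqrt(C1 + y^2)


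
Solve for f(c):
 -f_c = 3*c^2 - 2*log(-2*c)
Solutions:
 f(c) = C1 - c^3 + 2*c*log(-c) + 2*c*(-1 + log(2))


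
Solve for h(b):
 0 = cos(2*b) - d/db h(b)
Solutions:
 h(b) = C1 + sin(2*b)/2


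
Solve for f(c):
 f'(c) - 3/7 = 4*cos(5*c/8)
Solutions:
 f(c) = C1 + 3*c/7 + 32*sin(5*c/8)/5


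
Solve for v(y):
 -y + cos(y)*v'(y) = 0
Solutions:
 v(y) = C1 + Integral(y/cos(y), y)


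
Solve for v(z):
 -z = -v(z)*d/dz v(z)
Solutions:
 v(z) = -sqrt(C1 + z^2)
 v(z) = sqrt(C1 + z^2)


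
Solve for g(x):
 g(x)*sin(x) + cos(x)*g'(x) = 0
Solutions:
 g(x) = C1*cos(x)


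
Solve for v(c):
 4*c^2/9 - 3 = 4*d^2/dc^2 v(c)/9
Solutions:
 v(c) = C1 + C2*c + c^4/12 - 27*c^2/8


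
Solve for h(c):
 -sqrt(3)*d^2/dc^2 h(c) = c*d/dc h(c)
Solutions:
 h(c) = C1 + C2*erf(sqrt(2)*3^(3/4)*c/6)


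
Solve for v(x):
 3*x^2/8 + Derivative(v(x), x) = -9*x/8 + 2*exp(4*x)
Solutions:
 v(x) = C1 - x^3/8 - 9*x^2/16 + exp(4*x)/2


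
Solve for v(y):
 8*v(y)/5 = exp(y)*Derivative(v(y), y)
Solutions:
 v(y) = C1*exp(-8*exp(-y)/5)


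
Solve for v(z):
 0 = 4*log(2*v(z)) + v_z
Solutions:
 Integral(1/(log(_y) + log(2)), (_y, v(z)))/4 = C1 - z


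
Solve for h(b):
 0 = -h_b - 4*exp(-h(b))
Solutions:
 h(b) = log(C1 - 4*b)


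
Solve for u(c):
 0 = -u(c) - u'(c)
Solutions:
 u(c) = C1*exp(-c)


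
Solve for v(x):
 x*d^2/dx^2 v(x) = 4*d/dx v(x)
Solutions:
 v(x) = C1 + C2*x^5


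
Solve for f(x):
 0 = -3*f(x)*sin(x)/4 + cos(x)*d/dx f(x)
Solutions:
 f(x) = C1/cos(x)^(3/4)


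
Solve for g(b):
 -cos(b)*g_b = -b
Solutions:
 g(b) = C1 + Integral(b/cos(b), b)


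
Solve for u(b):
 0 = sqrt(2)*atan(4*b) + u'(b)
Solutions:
 u(b) = C1 - sqrt(2)*(b*atan(4*b) - log(16*b^2 + 1)/8)


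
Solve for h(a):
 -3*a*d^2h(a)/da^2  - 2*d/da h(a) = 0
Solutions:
 h(a) = C1 + C2*a^(1/3)


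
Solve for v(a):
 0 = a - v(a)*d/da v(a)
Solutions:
 v(a) = -sqrt(C1 + a^2)
 v(a) = sqrt(C1 + a^2)


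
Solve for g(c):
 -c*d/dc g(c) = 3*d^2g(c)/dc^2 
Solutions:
 g(c) = C1 + C2*erf(sqrt(6)*c/6)


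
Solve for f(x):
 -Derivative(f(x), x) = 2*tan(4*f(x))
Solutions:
 f(x) = -asin(C1*exp(-8*x))/4 + pi/4
 f(x) = asin(C1*exp(-8*x))/4


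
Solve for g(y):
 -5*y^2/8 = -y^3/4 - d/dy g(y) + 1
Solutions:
 g(y) = C1 - y^4/16 + 5*y^3/24 + y


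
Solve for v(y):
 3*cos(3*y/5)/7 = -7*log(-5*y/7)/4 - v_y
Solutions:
 v(y) = C1 - 7*y*log(-y)/4 - 7*y*log(5)/4 + 7*y/4 + 7*y*log(7)/4 - 5*sin(3*y/5)/7


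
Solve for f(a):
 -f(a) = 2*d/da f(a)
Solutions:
 f(a) = C1*exp(-a/2)


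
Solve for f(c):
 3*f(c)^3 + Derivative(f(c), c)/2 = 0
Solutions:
 f(c) = -sqrt(2)*sqrt(-1/(C1 - 6*c))/2
 f(c) = sqrt(2)*sqrt(-1/(C1 - 6*c))/2


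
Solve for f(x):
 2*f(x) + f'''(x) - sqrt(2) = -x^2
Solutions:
 f(x) = C3*exp(-2^(1/3)*x) - x^2/2 + (C1*sin(2^(1/3)*sqrt(3)*x/2) + C2*cos(2^(1/3)*sqrt(3)*x/2))*exp(2^(1/3)*x/2) + sqrt(2)/2


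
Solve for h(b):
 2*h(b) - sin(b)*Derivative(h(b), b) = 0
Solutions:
 h(b) = C1*(cos(b) - 1)/(cos(b) + 1)


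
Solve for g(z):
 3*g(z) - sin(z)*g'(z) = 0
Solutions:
 g(z) = C1*(cos(z) - 1)^(3/2)/(cos(z) + 1)^(3/2)


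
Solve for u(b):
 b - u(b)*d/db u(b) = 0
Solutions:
 u(b) = -sqrt(C1 + b^2)
 u(b) = sqrt(C1 + b^2)


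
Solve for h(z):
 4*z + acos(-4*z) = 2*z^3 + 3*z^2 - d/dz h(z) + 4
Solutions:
 h(z) = C1 + z^4/2 + z^3 - 2*z^2 - z*acos(-4*z) + 4*z - sqrt(1 - 16*z^2)/4


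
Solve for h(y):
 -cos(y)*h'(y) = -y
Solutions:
 h(y) = C1 + Integral(y/cos(y), y)


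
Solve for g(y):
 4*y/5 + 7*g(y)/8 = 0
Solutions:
 g(y) = -32*y/35


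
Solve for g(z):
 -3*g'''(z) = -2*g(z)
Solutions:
 g(z) = C3*exp(2^(1/3)*3^(2/3)*z/3) + (C1*sin(2^(1/3)*3^(1/6)*z/2) + C2*cos(2^(1/3)*3^(1/6)*z/2))*exp(-2^(1/3)*3^(2/3)*z/6)


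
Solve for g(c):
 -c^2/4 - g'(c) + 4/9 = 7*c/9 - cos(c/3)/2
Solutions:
 g(c) = C1 - c^3/12 - 7*c^2/18 + 4*c/9 + 3*sin(c/3)/2


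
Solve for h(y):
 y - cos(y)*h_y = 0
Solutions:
 h(y) = C1 + Integral(y/cos(y), y)


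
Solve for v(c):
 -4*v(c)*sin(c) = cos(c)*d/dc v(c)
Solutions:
 v(c) = C1*cos(c)^4


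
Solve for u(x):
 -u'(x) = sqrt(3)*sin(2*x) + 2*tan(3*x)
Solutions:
 u(x) = C1 + 2*log(cos(3*x))/3 + sqrt(3)*cos(2*x)/2


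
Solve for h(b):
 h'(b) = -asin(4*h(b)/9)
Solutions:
 Integral(1/asin(4*_y/9), (_y, h(b))) = C1 - b


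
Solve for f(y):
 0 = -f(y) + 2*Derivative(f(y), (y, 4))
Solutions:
 f(y) = C1*exp(-2^(3/4)*y/2) + C2*exp(2^(3/4)*y/2) + C3*sin(2^(3/4)*y/2) + C4*cos(2^(3/4)*y/2)


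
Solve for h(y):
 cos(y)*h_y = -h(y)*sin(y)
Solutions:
 h(y) = C1*cos(y)


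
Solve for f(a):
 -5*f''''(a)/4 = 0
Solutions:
 f(a) = C1 + C2*a + C3*a^2 + C4*a^3


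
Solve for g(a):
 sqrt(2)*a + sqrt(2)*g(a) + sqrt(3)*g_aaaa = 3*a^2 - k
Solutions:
 g(a) = 3*sqrt(2)*a^2/2 - a - sqrt(2)*k/2 + (C1*sin(2^(5/8)*3^(7/8)*a/6) + C2*cos(2^(5/8)*3^(7/8)*a/6))*exp(-2^(5/8)*3^(7/8)*a/6) + (C3*sin(2^(5/8)*3^(7/8)*a/6) + C4*cos(2^(5/8)*3^(7/8)*a/6))*exp(2^(5/8)*3^(7/8)*a/6)


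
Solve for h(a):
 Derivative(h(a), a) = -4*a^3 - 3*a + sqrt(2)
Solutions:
 h(a) = C1 - a^4 - 3*a^2/2 + sqrt(2)*a
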